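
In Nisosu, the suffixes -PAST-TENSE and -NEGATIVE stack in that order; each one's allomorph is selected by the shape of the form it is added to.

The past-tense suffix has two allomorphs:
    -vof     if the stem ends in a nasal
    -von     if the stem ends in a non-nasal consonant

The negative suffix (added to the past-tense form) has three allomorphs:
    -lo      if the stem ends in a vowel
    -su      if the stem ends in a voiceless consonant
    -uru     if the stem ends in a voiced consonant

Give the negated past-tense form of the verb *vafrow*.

vafrowvonuru

Since the final consonant of *vafrow* is /w/ (non-nasal), it takes -von, giving *vafrowvon*.
The past-tense form *vafrowvon*: final sound = /n/, a voiced consonant → -uru → *vafrowvonuru*.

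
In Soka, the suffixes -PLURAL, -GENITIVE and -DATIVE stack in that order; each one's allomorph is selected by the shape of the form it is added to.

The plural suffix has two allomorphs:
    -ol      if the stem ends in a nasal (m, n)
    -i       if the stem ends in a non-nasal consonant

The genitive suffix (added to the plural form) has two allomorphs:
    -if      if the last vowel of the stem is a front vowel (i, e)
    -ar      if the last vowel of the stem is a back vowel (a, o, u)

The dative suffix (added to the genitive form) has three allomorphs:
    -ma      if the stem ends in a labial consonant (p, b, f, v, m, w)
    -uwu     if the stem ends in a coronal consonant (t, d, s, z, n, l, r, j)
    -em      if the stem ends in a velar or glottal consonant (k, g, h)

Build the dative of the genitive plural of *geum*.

Since the final consonant of *geum* is /m/ (a nasal), it takes -ol, giving *geumol*.
The plural form *geumol*: last vowel = /o/, a back vowel → -ar → *geumolar*.
Since the final consonant of the genitive form *geumolar* is /r/ (coronal), it takes -uwu, giving *geumolaruwu*.

geumolaruwu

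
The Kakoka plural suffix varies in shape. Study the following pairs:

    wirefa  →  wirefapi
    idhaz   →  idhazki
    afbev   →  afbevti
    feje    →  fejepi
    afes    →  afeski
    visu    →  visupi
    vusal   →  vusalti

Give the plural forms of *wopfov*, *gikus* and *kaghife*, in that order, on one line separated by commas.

Looking at the final sound of each stem: -ki when the stem ends in a sibilant (*idhaz*, *afes*); -ti when the stem ends in a non-sibilant consonant (*afbev*, *vusal*); -pi when the stem ends in a vowel (*wirefa*, *feje*, *visu*).
Since the final sound of *wopfov* is /v/ (a non-sibilant consonant), it takes -ti, giving *wopfovti*.
The final sound of *gikus* is /s/, which is a sibilant, so the suffix is -ki, giving *gikuski*.
Since the final sound of *kaghife* is /e/ (a vowel), it takes -pi, giving *kaghifepi*.

wopfovti, gikuski, kaghifepi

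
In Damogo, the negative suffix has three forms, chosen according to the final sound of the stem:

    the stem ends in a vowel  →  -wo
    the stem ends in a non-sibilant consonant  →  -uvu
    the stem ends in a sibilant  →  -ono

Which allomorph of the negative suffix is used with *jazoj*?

The final sound of *jazoj* is /j/, which is a non-sibilant consonant, so the suffix is -uvu.

-uvu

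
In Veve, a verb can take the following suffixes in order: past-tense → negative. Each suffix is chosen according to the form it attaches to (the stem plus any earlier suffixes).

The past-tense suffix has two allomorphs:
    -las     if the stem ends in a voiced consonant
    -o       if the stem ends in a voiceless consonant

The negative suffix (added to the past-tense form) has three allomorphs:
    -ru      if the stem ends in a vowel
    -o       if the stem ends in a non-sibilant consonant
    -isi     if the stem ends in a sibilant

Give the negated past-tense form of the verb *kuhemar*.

kuhemarlasisi

*kuhemar* — final consonant /r/ (voiced) → -las → *kuhemarlas*.
The final sound of the past-tense form *kuhemarlas* is /s/, which is a sibilant, so the negative suffix is -isi, giving *kuhemarlasisi*.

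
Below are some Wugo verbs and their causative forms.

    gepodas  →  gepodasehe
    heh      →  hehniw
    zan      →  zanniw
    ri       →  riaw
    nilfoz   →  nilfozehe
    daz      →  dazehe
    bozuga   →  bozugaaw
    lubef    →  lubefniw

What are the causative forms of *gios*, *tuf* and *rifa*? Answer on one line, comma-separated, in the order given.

The alternation tracks the final sound of the stem — -ehe when the stem ends in a sibilant (*gepodas*, *nilfoz*, *daz*); -niw when the stem ends in a non-sibilant consonant (*heh*, *zan*, *lubef*); -aw when the stem ends in a vowel (*ri*, *bozuga*).
*gios*: final sound = /s/, a sibilant → -ehe → *giosehe*.
Since the final sound of *tuf* is /f/ (a non-sibilant consonant), it takes -niw, giving *tufniw*.
The final sound of *rifa* is /a/, which is a vowel, so the suffix is -aw, giving *rifaaw*.

giosehe, tufniw, rifaaw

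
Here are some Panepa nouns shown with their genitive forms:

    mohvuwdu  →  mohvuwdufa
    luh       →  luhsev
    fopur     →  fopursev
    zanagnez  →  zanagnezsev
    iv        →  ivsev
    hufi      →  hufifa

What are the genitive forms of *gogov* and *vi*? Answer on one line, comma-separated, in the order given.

gogovsev, vifa

The pattern is consonant vs. vowel: -sev when the stem ends in a consonant (*luh*, *fopur*, *zanagnez*, *iv*); -fa when the stem ends in a vowel (*mohvuwdu*, *hufi*).
*gogov*: final sound = /v/, a consonant → -sev → *gogovsev*.
*vi* — final sound /i/ (a vowel) → -fa → *vifa*.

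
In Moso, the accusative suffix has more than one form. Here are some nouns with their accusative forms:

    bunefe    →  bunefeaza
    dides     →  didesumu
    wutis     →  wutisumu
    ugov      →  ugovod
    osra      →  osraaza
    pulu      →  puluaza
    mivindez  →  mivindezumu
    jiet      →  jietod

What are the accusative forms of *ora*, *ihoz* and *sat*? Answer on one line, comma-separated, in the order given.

The suffix is conditioned by the final sound: -umu when the stem ends in a sibilant (*dides*, *wutis*, *mivindez*); -od when the stem ends in a non-sibilant consonant (*ugov*, *jiet*); -aza when the stem ends in a vowel (*bunefe*, *osra*, *pulu*).
The final sound of *ora* is /a/, which is a vowel, so the suffix is -aza, giving *oraaza*.
The final sound of *ihoz* is /z/, which is a sibilant, so the suffix is -umu, giving *ihozumu*.
*sat* — final sound /t/ (a non-sibilant consonant) → -od → *satod*.

oraaza, ihozumu, satod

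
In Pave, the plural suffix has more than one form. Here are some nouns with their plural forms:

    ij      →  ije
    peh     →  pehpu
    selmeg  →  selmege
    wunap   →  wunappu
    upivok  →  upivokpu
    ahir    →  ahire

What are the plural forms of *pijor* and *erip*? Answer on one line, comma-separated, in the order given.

Looking at the final consonant of each stem: -pu when the stem ends in a voiceless consonant (*peh*, *wunap*, *upivok*); -e when the stem ends in a voiced consonant (*ij*, *selmeg*, *ahir*).
*pijor* — final consonant /r/ (voiced) → -e → *pijore*.
The final consonant of *erip* is /p/, which is voiceless, so the suffix is -pu, giving *erippu*.

pijore, erippu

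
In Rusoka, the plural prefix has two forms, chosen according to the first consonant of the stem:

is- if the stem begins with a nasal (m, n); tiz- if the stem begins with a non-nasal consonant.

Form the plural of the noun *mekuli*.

ismekuli

The first consonant of *mekuli* is /m/, which is a nasal, so the prefix is is-, giving *ismekuli*.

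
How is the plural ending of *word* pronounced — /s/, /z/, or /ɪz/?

The stem *word* ends in a voiced non-sibilant sound.
The plural suffix surfaces as /ɪz/ after sibilants, /s/ after other voiceless consonants, and /z/ after other voiced sounds.
So the plural -s on *word* is pronounced /z/.

/z/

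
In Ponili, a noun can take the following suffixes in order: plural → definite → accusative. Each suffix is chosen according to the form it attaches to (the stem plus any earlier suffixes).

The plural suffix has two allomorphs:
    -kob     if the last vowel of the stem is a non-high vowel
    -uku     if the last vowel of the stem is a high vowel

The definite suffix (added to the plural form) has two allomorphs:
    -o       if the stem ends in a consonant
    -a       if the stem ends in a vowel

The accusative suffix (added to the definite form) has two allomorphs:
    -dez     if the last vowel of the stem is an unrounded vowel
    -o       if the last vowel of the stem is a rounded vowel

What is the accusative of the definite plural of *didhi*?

didhiukuadez

The last vowel of *didhi* is /i/, which is a high vowel, so the plural suffix is -uku, giving *didhiuku*.
The plural form *didhiuku*: final sound = /u/, a vowel → -a → *didhiukua*.
Since the last vowel of the definite form *didhiukua* is /a/ (an unrounded vowel), it takes -dez, giving *didhiukuadez*.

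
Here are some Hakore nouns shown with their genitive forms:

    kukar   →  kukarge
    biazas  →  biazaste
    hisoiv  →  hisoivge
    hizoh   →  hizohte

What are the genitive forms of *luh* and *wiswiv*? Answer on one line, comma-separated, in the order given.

luhte, wiswivge

The alternation tracks the final consonant of the stem — -te when the stem ends in a voiceless consonant (*biazas*, *hizoh*); -ge when the stem ends in a voiced consonant (*kukar*, *hisoiv*).
*luh* — final consonant /h/ (voiceless) → -te → *luhte*.
*wiswiv*: final consonant = /v/, voiced → -ge → *wiswivge*.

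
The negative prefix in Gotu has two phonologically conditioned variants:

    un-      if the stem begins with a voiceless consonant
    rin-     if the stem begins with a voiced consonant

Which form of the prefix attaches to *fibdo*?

*fibdo*: first consonant = /f/, voiceless → un-.

un-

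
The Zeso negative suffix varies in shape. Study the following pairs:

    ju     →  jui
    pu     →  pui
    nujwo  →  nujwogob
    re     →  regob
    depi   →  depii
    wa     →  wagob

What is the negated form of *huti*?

The suffix is conditioned by the last vowel: -i when the last vowel of the stem is a high vowel (*ju*, *pu*, *depi*); -gob when the last vowel of the stem is a non-high vowel (*nujwo*, *re*, *wa*).
*huti*: last vowel = /i/, a high vowel → -i → *hutii*.

hutii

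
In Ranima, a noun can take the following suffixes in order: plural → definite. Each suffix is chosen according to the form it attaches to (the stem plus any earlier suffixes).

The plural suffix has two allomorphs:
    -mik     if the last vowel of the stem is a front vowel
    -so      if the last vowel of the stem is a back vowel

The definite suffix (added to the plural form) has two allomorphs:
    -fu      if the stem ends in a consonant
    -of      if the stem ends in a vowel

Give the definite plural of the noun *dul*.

Since the last vowel of *dul* is /u/ (a back vowel), it takes -so, giving *dulso*.
The plural form *dulso* — final sound /o/ (a vowel) → -of → *dulsoof*.

dulsoof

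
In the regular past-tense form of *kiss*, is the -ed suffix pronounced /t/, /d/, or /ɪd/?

/t/

The stem *kiss* ends in a voiceless consonant other than /t/.
The -ed suffix is realized as /ɪd/ after /t, d/; as /t/ after other voiceless consonants; and as /d/ after other voiced sounds.
So -ed on *kiss* is pronounced /t/.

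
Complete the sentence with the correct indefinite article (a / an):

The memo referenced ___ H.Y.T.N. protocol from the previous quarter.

an

The indefinite article is chosen by the initial *sound* of the following word, not its spelling.
The initialism *H.Y.T.N.* is read letter by letter; the first letter, H, is pronounced /eɪtʃ/, which begins with a vowel sound.
So the article is *an*: The memo referenced an H.Y.T.N. protocol from the previous quarter.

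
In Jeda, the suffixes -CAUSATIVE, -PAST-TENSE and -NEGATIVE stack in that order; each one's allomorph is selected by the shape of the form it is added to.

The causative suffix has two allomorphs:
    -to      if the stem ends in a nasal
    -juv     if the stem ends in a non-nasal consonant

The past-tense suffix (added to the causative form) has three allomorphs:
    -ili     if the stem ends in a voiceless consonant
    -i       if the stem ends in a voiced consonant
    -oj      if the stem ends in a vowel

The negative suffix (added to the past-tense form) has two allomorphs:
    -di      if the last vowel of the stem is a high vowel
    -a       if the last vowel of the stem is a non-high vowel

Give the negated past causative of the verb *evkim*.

*evkim* — final consonant /m/ (a nasal) → -to → *evkimto*.
Since the final sound of the causative form *evkimto* is /o/ (a vowel), it takes -oj, giving *evkimtooj*.
The past-tense form *evkimtooj* — last vowel /o/ (a non-high vowel) → -a → *evkimtooja*.

evkimtooja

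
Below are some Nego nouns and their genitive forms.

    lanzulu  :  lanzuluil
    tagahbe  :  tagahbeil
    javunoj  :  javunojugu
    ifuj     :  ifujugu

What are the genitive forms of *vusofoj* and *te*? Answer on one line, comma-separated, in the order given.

Looking at the final sound of each stem: -ugu when the stem ends in a consonant (*javunoj*, *ifuj*); -il when the stem ends in a vowel (*lanzulu*, *tagahbe*).
Since the final sound of *vusofoj* is /j/ (a consonant), it takes -ugu, giving *vusofojugu*.
The final sound of *te* is /e/, which is a vowel, so the suffix is -il, giving *teil*.

vusofojugu, teil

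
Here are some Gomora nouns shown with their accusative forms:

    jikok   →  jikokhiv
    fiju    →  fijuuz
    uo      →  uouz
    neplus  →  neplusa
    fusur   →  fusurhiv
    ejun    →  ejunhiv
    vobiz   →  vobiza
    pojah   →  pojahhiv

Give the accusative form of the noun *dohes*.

dohesa

The alternation tracks the final sound of the stem — -a when the stem ends in a sibilant (*neplus*, *vobiz*); -hiv when the stem ends in a non-sibilant consonant (*jikok*, *fusur*, *ejun*, *pojah*); -uz when the stem ends in a vowel (*fiju*, *uo*).
*dohes* — final sound /s/ (a sibilant) → -a → *dohesa*.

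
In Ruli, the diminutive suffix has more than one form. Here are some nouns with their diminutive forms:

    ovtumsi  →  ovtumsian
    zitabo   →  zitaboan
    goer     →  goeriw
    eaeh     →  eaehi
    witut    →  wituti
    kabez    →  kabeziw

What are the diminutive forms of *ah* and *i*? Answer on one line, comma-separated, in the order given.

ahi, ian

The alternation tracks the final sound of the stem — -i when the stem ends in a voiceless consonant (*eaeh*, *witut*); -iw when the stem ends in a voiced consonant (*goer*, *kabez*); -an when the stem ends in a vowel (*ovtumsi*, *zitabo*).
*ah* — final sound /h/ (a voiceless consonant) → -i → *ahi*.
Since the final sound of *i* is /i/ (a vowel), it takes -an, giving *ian*.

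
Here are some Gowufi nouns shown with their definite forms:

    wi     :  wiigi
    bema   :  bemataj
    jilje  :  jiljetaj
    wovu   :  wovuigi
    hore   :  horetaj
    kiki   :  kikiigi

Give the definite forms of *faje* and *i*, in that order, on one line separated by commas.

fajetaj, iigi

The pattern is height harmony: -igi when the last vowel of the stem is a high vowel (*wi*, *wovu*, *kiki*); -taj when the last vowel of the stem is a non-high vowel (*bema*, *jilje*, *hore*).
*faje*: last vowel = /e/, a non-high vowel → -taj → *fajetaj*.
*i*: last vowel = /i/, a high vowel → -igi → *iigi*.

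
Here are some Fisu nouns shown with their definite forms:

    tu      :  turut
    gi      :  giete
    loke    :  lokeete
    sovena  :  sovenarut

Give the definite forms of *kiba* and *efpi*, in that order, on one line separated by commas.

Looking at the last vowel of each stem: -ete when the last vowel of the stem is a front vowel (*gi*, *loke*); -rut when the last vowel of the stem is a back vowel (*tu*, *sovena*).
*kiba* — last vowel /a/ (a back vowel) → -rut → *kibarut*.
Since the last vowel of *efpi* is /i/ (a front vowel), it takes -ete, giving *efpiete*.

kibarut, efpiete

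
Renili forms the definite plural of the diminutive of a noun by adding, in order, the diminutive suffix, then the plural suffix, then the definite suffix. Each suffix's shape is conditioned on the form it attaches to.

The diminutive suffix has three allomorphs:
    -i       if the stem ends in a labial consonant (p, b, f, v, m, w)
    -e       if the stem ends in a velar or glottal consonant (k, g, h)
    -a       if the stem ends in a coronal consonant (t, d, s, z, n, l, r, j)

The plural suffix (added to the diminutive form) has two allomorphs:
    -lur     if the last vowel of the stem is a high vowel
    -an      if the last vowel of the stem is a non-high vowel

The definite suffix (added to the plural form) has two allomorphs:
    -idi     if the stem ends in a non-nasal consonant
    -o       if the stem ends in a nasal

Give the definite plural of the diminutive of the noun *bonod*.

*bonod*: final consonant = /d/, coronal → -a → *bonoda*.
The diminutive form *bonoda*: last vowel = /a/, a non-high vowel → -an → *bonodaan*.
The plural form *bonodaan*: final consonant = /n/, a nasal → -o → *bonodaano*.

bonodaano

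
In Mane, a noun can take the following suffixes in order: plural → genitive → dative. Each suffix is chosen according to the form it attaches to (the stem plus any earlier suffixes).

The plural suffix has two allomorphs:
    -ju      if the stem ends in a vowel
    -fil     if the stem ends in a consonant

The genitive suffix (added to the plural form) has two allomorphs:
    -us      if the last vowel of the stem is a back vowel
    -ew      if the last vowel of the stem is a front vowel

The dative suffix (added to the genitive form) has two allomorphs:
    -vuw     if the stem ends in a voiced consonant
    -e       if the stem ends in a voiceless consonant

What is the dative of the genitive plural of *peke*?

pekejuuse

Since the final sound of *peke* is /e/ (a vowel), it takes -ju, giving *pekeju*.
The last vowel of the plural form *pekeju* is /u/, which is a back vowel, so the genitive suffix is -us, giving *pekejuus*.
The final consonant of the genitive form *pekejuus* is /s/, which is voiceless, so the dative suffix is -e, giving *pekejuuse*.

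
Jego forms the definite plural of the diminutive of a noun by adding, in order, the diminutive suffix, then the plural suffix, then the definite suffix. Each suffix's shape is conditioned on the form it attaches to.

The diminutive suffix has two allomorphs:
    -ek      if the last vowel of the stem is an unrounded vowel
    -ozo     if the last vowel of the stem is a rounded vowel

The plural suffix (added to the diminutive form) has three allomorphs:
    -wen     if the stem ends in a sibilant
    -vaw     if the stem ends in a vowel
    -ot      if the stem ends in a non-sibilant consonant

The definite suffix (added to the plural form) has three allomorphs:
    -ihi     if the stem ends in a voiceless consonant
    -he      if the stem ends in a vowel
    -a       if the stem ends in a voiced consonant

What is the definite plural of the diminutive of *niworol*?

niworolozovawa

The last vowel of *niworol* is /o/, which is a rounded vowel, so the diminutive suffix is -ozo, giving *niworolozo*.
The diminutive form *niworolozo* — final sound /o/ (a vowel) → -vaw → *niworolozovaw*.
The final sound of the plural form *niworolozovaw* is /w/, which is a voiced consonant, so the definite suffix is -a, giving *niworolozovawa*.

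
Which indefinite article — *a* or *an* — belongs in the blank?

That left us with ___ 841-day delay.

The indefinite article is chosen by the initial *sound* of the following word, not its spelling.
The number *841* is spoken "eight hundred …", beginning with /eɪt/ — a vowel sound.
So the article is *an*: That left us with an 841-day delay.

an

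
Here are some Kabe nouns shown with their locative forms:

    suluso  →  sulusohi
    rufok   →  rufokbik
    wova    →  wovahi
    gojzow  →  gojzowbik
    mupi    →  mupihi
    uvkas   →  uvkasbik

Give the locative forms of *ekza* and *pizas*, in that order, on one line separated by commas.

The pattern is consonant vs. vowel: -bik when the stem ends in a consonant (*rufok*, *gojzow*, *uvkas*); -hi when the stem ends in a vowel (*suluso*, *wova*, *mupi*).
Since the final sound of *ekza* is /a/ (a vowel), it takes -hi, giving *ekzahi*.
The final sound of *pizas* is /s/, which is a consonant, so the suffix is -bik, giving *pizasbik*.

ekzahi, pizasbik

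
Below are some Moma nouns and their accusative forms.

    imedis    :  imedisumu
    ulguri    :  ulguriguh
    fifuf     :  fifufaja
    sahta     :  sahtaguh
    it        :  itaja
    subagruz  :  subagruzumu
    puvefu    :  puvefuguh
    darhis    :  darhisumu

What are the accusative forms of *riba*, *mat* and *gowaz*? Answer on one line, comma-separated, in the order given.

The pattern is sibilance of the final sound: -umu when the stem ends in a sibilant (*imedis*, *subagruz*, *darhis*); -aja when the stem ends in a non-sibilant consonant (*fifuf*, *it*); -guh when the stem ends in a vowel (*ulguri*, *sahta*, *puvefu*).
Since the final sound of *riba* is /a/ (a vowel), it takes -guh, giving *ribaguh*.
*mat* — final sound /t/ (a non-sibilant consonant) → -aja → *mataja*.
*gowaz*: final sound = /z/, a sibilant → -umu → *gowazumu*.

ribaguh, mataja, gowazumu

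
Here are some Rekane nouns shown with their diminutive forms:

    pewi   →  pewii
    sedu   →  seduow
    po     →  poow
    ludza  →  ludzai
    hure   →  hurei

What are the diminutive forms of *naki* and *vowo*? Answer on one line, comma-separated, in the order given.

The suffix is conditioned by the last vowel: -ow when the last vowel of the stem is a rounded vowel (*sedu*, *po*); -i when the last vowel of the stem is an unrounded vowel (*pewi*, *ludza*, *hure*).
*naki*: last vowel = /i/, an unrounded vowel → -i → *nakii*.
Since the last vowel of *vowo* is /o/ (a rounded vowel), it takes -ow, giving *vowoow*.

nakii, vowoow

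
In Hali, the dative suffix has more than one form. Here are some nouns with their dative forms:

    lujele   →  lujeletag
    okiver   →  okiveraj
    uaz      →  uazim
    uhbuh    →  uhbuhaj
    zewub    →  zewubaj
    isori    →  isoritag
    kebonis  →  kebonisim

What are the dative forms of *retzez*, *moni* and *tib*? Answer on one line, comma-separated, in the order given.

The suffix is conditioned by the final sound: -im when the stem ends in a sibilant (*uaz*, *kebonis*); -aj when the stem ends in a non-sibilant consonant (*okiver*, *uhbuh*, *zewub*); -tag when the stem ends in a vowel (*lujele*, *isori*).
*retzez*: final sound = /z/, a sibilant → -im → *retzezim*.
*moni*: final sound = /i/, a vowel → -tag → *monitag*.
Since the final sound of *tib* is /b/ (a non-sibilant consonant), it takes -aj, giving *tibaj*.

retzezim, monitag, tibaj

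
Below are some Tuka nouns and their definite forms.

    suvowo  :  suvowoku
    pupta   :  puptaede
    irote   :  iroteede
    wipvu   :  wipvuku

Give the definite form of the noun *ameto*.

ametoku

The suffix is conditioned by the last vowel: -ku when the last vowel of the stem is a rounded vowel (*suvowo*, *wipvu*); -ede when the last vowel of the stem is an unrounded vowel (*pupta*, *irote*).
The last vowel of *ameto* is /o/, which is a rounded vowel, so the suffix is -ku, giving *ametoku*.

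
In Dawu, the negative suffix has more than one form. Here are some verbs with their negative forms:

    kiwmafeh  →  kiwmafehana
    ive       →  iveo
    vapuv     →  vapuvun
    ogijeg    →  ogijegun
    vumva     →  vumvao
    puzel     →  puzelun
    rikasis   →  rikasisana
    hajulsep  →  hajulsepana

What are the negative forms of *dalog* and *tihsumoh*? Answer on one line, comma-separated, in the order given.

dalogun, tihsumohana

Looking at the final sound of each stem: -ana when the stem ends in a voiceless consonant (*kiwmafeh*, *rikasis*, *hajulsep*); -un when the stem ends in a voiced consonant (*vapuv*, *ogijeg*, *puzel*); -o when the stem ends in a vowel (*ive*, *vumva*).
Since the final sound of *dalog* is /g/ (a voiced consonant), it takes -un, giving *dalogun*.
Since the final sound of *tihsumoh* is /h/ (a voiceless consonant), it takes -ana, giving *tihsumohana*.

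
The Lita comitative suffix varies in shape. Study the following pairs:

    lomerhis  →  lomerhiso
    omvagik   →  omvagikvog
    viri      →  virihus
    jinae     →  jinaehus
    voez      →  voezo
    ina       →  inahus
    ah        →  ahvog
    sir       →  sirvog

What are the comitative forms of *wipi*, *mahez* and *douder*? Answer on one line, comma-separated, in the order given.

The pattern is sibilance of the final sound: -o when the stem ends in a sibilant (*lomerhis*, *voez*); -vog when the stem ends in a non-sibilant consonant (*omvagik*, *ah*, *sir*); -hus when the stem ends in a vowel (*viri*, *jinae*, *ina*).
The final sound of *wipi* is /i/, which is a vowel, so the suffix is -hus, giving *wipihus*.
The final sound of *mahez* is /z/, which is a sibilant, so the suffix is -o, giving *mahezo*.
*douder*: final sound = /r/, a non-sibilant consonant → -vog → *doudervog*.

wipihus, mahezo, doudervog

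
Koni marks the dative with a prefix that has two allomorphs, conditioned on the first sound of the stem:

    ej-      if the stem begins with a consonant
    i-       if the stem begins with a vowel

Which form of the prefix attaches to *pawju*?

ej-

The first sound of *pawju* is /p/, which is a consonant, so the prefix is ej-.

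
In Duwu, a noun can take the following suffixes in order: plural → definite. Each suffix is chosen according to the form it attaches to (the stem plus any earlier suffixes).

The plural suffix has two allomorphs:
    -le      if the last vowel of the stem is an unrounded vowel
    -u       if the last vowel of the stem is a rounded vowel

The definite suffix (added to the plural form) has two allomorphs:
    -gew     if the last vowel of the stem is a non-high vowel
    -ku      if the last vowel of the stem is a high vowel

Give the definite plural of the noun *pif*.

piflegew

The last vowel of *pif* is /i/, which is an unrounded vowel, so the plural suffix is -le, giving *pifle*.
The last vowel of the plural form *pifle* is /e/, which is a non-high vowel, so the definite suffix is -gew, giving *piflegew*.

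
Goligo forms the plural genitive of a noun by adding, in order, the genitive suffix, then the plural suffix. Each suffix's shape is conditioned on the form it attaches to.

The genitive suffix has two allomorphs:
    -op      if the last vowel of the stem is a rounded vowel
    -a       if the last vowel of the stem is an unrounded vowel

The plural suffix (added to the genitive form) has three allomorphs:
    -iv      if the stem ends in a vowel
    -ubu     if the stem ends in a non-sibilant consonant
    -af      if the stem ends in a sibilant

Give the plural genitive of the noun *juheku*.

The last vowel of *juheku* is /u/, which is a rounded vowel, so the genitive suffix is -op, giving *juhekuop*.
The genitive form *juhekuop*: final sound = /p/, a non-sibilant consonant → -ubu → *juhekuopubu*.

juhekuopubu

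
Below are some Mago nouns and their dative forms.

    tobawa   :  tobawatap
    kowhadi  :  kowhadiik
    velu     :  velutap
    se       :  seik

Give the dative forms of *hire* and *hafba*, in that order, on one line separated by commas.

hireik, hafbatap

The alternation tracks the last vowel of the stem — -ik when the last vowel of the stem is a front vowel (*kowhadi*, *se*); -tap when the last vowel of the stem is a back vowel (*tobawa*, *velu*).
Since the last vowel of *hire* is /e/ (a front vowel), it takes -ik, giving *hireik*.
The last vowel of *hafba* is /a/, which is a back vowel, so the suffix is -tap, giving *hafbatap*.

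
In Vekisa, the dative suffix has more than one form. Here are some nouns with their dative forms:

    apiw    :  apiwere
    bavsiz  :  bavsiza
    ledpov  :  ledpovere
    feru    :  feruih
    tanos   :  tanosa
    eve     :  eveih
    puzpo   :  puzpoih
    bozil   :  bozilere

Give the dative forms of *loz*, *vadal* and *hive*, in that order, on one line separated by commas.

The pattern is sibilance of the final sound: -a when the stem ends in a sibilant (*bavsiz*, *tanos*); -ere when the stem ends in a non-sibilant consonant (*apiw*, *ledpov*, *bozil*); -ih when the stem ends in a vowel (*feru*, *eve*, *puzpo*).
Since the final sound of *loz* is /z/ (a sibilant), it takes -a, giving *loza*.
Since the final sound of *vadal* is /l/ (a non-sibilant consonant), it takes -ere, giving *vadalere*.
Since the final sound of *hive* is /e/ (a vowel), it takes -ih, giving *hiveih*.

loza, vadalere, hiveih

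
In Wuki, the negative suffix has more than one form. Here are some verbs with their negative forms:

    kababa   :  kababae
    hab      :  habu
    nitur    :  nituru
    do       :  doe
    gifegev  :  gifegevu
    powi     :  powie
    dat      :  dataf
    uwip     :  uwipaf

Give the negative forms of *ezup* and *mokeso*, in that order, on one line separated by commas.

ezupaf, mokesoe

Looking at the final sound of each stem: -af when the stem ends in a voiceless consonant (*dat*, *uwip*); -u when the stem ends in a voiced consonant (*hab*, *nitur*, *gifegev*); -e when the stem ends in a vowel (*kababa*, *do*, *powi*).
Since the final sound of *ezup* is /p/ (a voiceless consonant), it takes -af, giving *ezupaf*.
The final sound of *mokeso* is /o/, which is a vowel, so the suffix is -e, giving *mokesoe*.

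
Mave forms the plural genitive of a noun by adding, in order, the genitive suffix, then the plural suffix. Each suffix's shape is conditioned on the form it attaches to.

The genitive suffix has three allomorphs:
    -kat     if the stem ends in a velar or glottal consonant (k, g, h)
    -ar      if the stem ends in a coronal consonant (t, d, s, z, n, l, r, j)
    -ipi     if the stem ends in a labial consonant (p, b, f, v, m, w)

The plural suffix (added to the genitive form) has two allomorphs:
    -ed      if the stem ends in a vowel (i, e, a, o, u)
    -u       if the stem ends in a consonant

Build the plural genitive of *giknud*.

giknudaru

Since the final consonant of *giknud* is /d/ (coronal), it takes -ar, giving *giknudar*.
The genitive form *giknudar*: final sound = /r/, a consonant → -u → *giknudaru*.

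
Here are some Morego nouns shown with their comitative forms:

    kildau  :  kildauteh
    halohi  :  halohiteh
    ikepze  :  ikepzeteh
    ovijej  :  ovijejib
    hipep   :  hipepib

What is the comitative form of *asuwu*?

The suffix is conditioned by the final sound: -ib when the stem ends in a consonant (*ovijej*, *hipep*); -teh when the stem ends in a vowel (*kildau*, *halohi*, *ikepze*).
*asuwu* — final sound /u/ (a vowel) → -teh → *asuwuteh*.

asuwuteh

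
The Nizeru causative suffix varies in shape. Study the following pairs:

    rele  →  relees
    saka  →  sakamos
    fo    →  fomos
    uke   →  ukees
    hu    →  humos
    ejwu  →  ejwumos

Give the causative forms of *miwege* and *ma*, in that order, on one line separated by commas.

The pattern is front/back vowel harmony: -es when the last vowel of the stem is a front vowel (*rele*, *uke*); -mos when the last vowel of the stem is a back vowel (*saka*, *fo*, *hu*, *ejwu*).
The last vowel of *miwege* is /e/, which is a front vowel, so the suffix is -es, giving *miwegees*.
Since the last vowel of *ma* is /a/ (a back vowel), it takes -mos, giving *mamos*.

miwegees, mamos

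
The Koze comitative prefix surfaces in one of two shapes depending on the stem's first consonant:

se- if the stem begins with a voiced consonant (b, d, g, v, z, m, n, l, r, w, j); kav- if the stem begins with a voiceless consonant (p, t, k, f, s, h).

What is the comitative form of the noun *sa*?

*sa*: first consonant = /s/, voiceless → kav- → *kavsa*.

kavsa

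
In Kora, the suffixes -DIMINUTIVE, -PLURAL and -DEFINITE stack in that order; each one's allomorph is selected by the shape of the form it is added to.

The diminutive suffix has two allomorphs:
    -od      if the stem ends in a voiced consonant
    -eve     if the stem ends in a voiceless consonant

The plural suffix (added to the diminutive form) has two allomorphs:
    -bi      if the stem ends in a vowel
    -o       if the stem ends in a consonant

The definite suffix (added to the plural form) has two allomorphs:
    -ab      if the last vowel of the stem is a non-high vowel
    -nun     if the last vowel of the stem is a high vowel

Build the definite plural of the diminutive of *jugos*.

Since the final consonant of *jugos* is /s/ (voiceless), it takes -eve, giving *jugoseve*.
Since the final sound of the diminutive form *jugoseve* is /e/ (a vowel), it takes -bi, giving *jugosevebi*.
Since the last vowel of the plural form *jugosevebi* is /i/ (a high vowel), it takes -nun, giving *jugosevebinun*.

jugosevebinun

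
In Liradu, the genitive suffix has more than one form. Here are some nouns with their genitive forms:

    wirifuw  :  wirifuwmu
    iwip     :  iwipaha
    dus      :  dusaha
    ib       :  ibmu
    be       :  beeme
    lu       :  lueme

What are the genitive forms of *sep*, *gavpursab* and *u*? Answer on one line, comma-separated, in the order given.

The pattern is voicing of the final sound: -aha when the stem ends in a voiceless consonant (*iwip*, *dus*); -mu when the stem ends in a voiced consonant (*wirifuw*, *ib*); -eme when the stem ends in a vowel (*be*, *lu*).
*sep*: final sound = /p/, a voiceless consonant → -aha → *sepaha*.
*gavpursab*: final sound = /b/, a voiced consonant → -mu → *gavpursabmu*.
*u* — final sound /u/ (a vowel) → -eme → *ueme*.

sepaha, gavpursabmu, ueme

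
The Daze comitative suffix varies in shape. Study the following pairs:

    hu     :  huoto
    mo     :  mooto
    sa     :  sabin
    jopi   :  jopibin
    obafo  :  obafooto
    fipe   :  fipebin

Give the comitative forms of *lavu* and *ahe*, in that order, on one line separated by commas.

The suffix is conditioned by the last vowel: -oto when the last vowel of the stem is a rounded vowel (*hu*, *mo*, *obafo*); -bin when the last vowel of the stem is an unrounded vowel (*sa*, *jopi*, *fipe*).
*lavu* — last vowel /u/ (a rounded vowel) → -oto → *lavuoto*.
*ahe*: last vowel = /e/, an unrounded vowel → -bin → *ahebin*.

lavuoto, ahebin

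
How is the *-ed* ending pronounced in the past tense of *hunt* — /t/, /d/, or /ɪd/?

The stem *hunt* ends in /t/ or /d/.
The -ed suffix is realized as /ɪd/ after /t, d/; as /t/ after other voiceless consonants; and as /d/ after other voiced sounds.
So -ed on *hunt* is pronounced /ɪd/.

/ɪd/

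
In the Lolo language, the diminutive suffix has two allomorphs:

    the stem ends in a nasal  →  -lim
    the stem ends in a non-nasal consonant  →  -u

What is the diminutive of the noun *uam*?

uamlim

The final consonant of *uam* is /m/, which is a nasal, so the suffix is -lim, giving *uamlim*.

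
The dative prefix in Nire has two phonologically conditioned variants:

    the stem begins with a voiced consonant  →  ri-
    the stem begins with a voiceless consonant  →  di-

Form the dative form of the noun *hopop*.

Since the first consonant of *hopop* is /h/ (voiceless), it takes di-, giving *dihopop*.

dihopop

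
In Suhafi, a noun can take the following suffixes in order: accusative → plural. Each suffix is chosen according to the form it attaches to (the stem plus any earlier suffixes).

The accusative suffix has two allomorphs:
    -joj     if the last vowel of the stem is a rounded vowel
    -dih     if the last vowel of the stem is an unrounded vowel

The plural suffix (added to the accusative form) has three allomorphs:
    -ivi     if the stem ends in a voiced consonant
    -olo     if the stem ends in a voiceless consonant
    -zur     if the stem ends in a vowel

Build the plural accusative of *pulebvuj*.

Since the last vowel of *pulebvuj* is /u/ (a rounded vowel), it takes -joj, giving *pulebvujjoj*.
The accusative form *pulebvujjoj* — final sound /j/ (a voiced consonant) → -ivi → *pulebvujjojivi*.

pulebvujjojivi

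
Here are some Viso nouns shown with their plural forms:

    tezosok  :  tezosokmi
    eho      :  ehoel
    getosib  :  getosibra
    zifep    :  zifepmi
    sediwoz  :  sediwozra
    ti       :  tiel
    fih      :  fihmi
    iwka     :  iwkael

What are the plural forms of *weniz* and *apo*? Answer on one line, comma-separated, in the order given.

Looking at the final sound of each stem: -mi when the stem ends in a voiceless consonant (*tezosok*, *zifep*, *fih*); -ra when the stem ends in a voiced consonant (*getosib*, *sediwoz*); -el when the stem ends in a vowel (*eho*, *ti*, *iwka*).
*weniz* — final sound /z/ (a voiced consonant) → -ra → *wenizra*.
Since the final sound of *apo* is /o/ (a vowel), it takes -el, giving *apoel*.

wenizra, apoel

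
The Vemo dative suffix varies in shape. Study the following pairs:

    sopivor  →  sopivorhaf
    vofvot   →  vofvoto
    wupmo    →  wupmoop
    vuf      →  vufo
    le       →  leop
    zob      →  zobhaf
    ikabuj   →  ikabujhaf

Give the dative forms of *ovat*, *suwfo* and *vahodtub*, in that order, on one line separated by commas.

ovato, suwfoop, vahodtubhaf

The alternation tracks the final sound of the stem — -o when the stem ends in a voiceless consonant (*vofvot*, *vuf*); -haf when the stem ends in a voiced consonant (*sopivor*, *zob*, *ikabuj*); -op when the stem ends in a vowel (*wupmo*, *le*).
The final sound of *ovat* is /t/, which is a voiceless consonant, so the suffix is -o, giving *ovato*.
The final sound of *suwfo* is /o/, which is a vowel, so the suffix is -op, giving *suwfoop*.
*vahodtub*: final sound = /b/, a voiced consonant → -haf → *vahodtubhaf*.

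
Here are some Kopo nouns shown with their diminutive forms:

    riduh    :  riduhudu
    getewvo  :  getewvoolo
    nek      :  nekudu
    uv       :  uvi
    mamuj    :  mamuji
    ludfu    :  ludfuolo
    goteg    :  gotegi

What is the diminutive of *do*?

The suffix is conditioned by the final sound: -udu when the stem ends in a voiceless consonant (*riduh*, *nek*); -i when the stem ends in a voiced consonant (*uv*, *mamuj*, *goteg*); -olo when the stem ends in a vowel (*getewvo*, *ludfu*).
*do*: final sound = /o/, a vowel → -olo → *doolo*.

doolo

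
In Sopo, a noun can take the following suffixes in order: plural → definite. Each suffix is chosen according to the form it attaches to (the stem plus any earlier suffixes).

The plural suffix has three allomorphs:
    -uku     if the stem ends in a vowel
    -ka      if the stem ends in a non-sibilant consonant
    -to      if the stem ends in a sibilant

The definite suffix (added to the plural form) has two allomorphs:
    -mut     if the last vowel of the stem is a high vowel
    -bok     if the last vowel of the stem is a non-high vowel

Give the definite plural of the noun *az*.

*az*: final sound = /z/, a sibilant → -to → *azto*.
The last vowel of the plural form *azto* is /o/, which is a non-high vowel, so the definite suffix is -bok, giving *aztobok*.

aztobok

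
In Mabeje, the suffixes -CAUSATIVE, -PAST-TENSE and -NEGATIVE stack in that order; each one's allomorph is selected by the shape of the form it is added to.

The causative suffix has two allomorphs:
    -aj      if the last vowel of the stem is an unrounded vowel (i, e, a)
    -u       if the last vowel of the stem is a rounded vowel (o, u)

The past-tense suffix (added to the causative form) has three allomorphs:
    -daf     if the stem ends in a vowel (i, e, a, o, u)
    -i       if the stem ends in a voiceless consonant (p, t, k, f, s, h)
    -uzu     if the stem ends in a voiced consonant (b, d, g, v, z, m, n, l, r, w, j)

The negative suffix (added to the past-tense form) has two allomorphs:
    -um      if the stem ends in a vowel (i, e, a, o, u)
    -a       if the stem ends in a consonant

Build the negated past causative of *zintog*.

zintogudafa

*zintog*: last vowel = /o/, a rounded vowel → -u → *zintogu*.
Since the final sound of the causative form *zintogu* is /u/ (a vowel), it takes -daf, giving *zintogudaf*.
The past-tense form *zintogudaf* — final sound /f/ (a consonant) → -a → *zintogudafa*.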